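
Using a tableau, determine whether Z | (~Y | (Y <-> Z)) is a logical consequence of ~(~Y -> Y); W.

Yes

Initial set: {~(~Y -> Y); W; ~(Z | (~Y | (Y <-> Z)))}.
~(~Y -> Y): α-rule — add ~Y, ~Y.
~(Z | (~Y | (Y <-> Z))): α-rule — add ~Z, ~(~Y | (Y <-> Z)).
~(~Y | (Y <-> Z)): α-rule — add ~~Y, ~(Y <-> Z).
× closes — contains both Y and ~Y.
All 1 branch closes.
Every branch closed, so the premises entail the conclusion.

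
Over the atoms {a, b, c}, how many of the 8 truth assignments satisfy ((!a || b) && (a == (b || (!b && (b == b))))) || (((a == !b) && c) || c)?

Initial set: {(((!a || b) && (a == (b || (!b && (b == b))))) || (((a == !b) && c) || c))}.
(((!a || b) && (a == (b || (!b && (b == b))))) || (((a == !b) && c) || c)): β-rule — branch into ((!a || b) && (a == (b || (!b && (b == b)))))  //  (((a == !b) && c) || c).
  branch 1 (add ((!a || b) && (a == (b || (!b && (b == b)))))):
    ((!a || b) && (a == (b || (!b && (b == b))))): α-rule — add (!a || b), (a == (b || (!b && (b == b)))).
    (!a || b): β-rule — branch into !a  //  b.
      branch 1.1 (add !a):
        (a == (b || (!b && (b == b)))): β-rule — branch into a, (b || (!b && (b == b)))  //  !a, !(b || (!b && (b == b))).
          branch 1.1.1 (add a, (b || (!b && (b == b)))):
            × closes — contains both a and !a.
          branch 1.1.2 (add !a, !(b || (!b && (b == b)))):
            !(b || (!b && (b == b))): α-rule — add !b, !(!b && (b == b)).
            !(!b && (b == b)): β-rule — branch into !!b  //  !(b == b).
              branch 1.1.2.1 (add !!b):
                × closes — contains both b and !b.
              branch 1.1.2.2 (add !(b == b)):
                !(b == b): β-rule — branch into b, !b  //  !b, b.
                  branch 1.1.2.2.1 (add b, !b):
                    × closes — contains both b and !b.
                  branch 1.1.2.2.2 (add !b, b):
                    × closes — contains both b and !b.
      branch 1.2 (add b):
        (a == (b || (!b && (b == b)))): β-rule — branch into a, (b || (!b && (b == b)))  //  !a, !(b || (!b && (b == b))).
          branch 1.2.1 (add a, (b || (!b && (b == b)))):
            (b || (!b && (b == b))): β-rule — branch into b  //  (!b && (b == b)).
              branch 1.2.1.1 (add b):
                ○ open, literals {a=1, b=1}.
              branch 1.2.1.2 (add (!b && (b == b))):
                (!b && (b == b)): α-rule — add !b, (b == b).
                × closes — contains both b and !b.
          branch 1.2.2 (add !a, !(b || (!b && (b == b)))):
            !(b || (!b && (b == b))): α-rule — add !b, !(!b && (b == b)).
            × closes — contains both b and !b.
  branch 2 (add (((a == !b) && c) || c)):
    (((a == !b) && c) || c): β-rule — branch into ((a == !b) && c)  //  c.
      branch 2.1 (add ((a == !b) && c)):
        ((a == !b) && c): α-rule — add (a == !b), c.
        (a == !b): β-rule — branch into a, !b  //  !a, !!b.
          branch 2.1.1 (add a, !b):
            ○ open, literals {a=1, b=0, c=1}.
          branch 2.1.2 (add !a, !!b):
            ○ open, literals {a=0, b=1, c=1}.
      branch 2.2 (add c):
        ○ open, literals {c=1}.
6 branches closed, 4 open.
Each open branch fixes some atoms; the unmentioned ones are free. Counting distinct full assignments: branch {a=1, b=1} (c) contributes 2 new; branch {a=1, b=0, c=1} (none free) contributes 1 new; branch {a=0, b=1, c=1} (none free) contributes 1 new; branch {c=1} (a, b) contributes 1 new. Total: 5.

5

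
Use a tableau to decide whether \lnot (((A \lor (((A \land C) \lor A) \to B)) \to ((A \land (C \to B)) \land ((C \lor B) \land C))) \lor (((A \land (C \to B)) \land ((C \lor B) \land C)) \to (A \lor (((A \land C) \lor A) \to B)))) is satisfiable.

Initial set: {\lnot (((A \lor (((A \land C) \lor A) \to B)) \to ((A \land (C \to B)) \land ((C \lor B) \land C))) \lor (((A \land (C \to B)) \land ((C \lor B) \land C)) \to (A \lor (((A \land C) \lor A) \to B))))}.
\lnot (((A \lor (((A \land C) \lor A) \to B)) \to ((A \land (C \to B)) \land ((C \lor B) \land C))) \lor (((A \land (C \to B)) \land ((C \lor B) \land C)) \to (A \lor (((A \land C) \lor A) \to B)))): α-rule — add \lnot ((A \lor (((A \land C) \lor A) \to B)) \to ((A \land (C \to B)) \land ((C \lor B) \land C))), \lnot (((A \land (C \to B)) \land ((C \lor B) \land C)) \to (A \lor (((A \land C) \lor A) \to B))).
\lnot ((A \lor (((A \land C) \lor A) \to B)) \to ((A \land (C \to B)) \land ((C \lor B) \land C))): α-rule — add (A \lor (((A \land C) \lor A) \to B)), \lnot ((A \land (C \to B)) \land ((C \lor B) \land C)).
\lnot (((A \land (C \to B)) \land ((C \lor B) \land C)) \to (A \lor (((A \land C) \lor A) \to B))): α-rule — add ((A \land (C \to B)) \land ((C \lor B) \land C)), \lnot (A \lor (((A \land C) \lor A) \to B)).
((A \land (C \to B)) \land ((C \lor B) \land C)): α-rule — add (A \land (C \to B)), ((C \lor B) \land C).
\lnot (A \lor (((A \land C) \lor A) \to B)): α-rule — add \lnot A, \lnot (((A \land C) \lor A) \to B).
(A \land (C \to B)): α-rule — add A, (C \to B).
× closes — contains both A and \lnot A.
All 1 branch closes.
Every branch closed; the formula is unsatisfiable.

Unsatisfiable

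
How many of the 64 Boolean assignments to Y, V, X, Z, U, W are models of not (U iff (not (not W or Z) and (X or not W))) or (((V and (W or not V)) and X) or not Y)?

50

Initial set: {(not (U iff (not (not W or Z) and (X or not W))) or (((V and (W or not V)) and X) or not Y))}.
(not (U iff (not (not W or Z) and (X or not W))) or (((V and (W or not V)) and X) or not Y)): β-rule — branch into not (U iff (not (not W or Z) and (X or not W)))  //  (((V and (W or not V)) and X) or not Y).
  branch 1 (add not (U iff (not (not W or Z) and (X or not W)))):
    not (U iff (not (not W or Z) and (X or not W))): β-rule — branch into U, not (not (not W or Z) and (X or not W))  //  not U, (not (not W or Z) and (X or not W)).
      branch 1.1 (add U, not (not (not W or Z) and (X or not W))):
        not (not (not W or Z) and (X or not W)): β-rule — branch into not not (not W or Z)  //  not (X or not W).
          branch 1.1.1 (add not not (not W or Z)):
            not not (not W or Z): β-rule — branch into not W  //  Z.
              branch 1.1.1.1 (add not W):
                ○ open, literals {U=true, W=false}.
              branch 1.1.1.2 (add Z):
                ○ open, literals {U=true, Z=true}.
          branch 1.1.2 (add not (X or not W)):
            not (X or not W): α-rule — add not X, not not W.
            ○ open, literals {U=true, W=true, X=false}.
      branch 1.2 (add not U, (not (not W or Z) and (X or not W))):
        (not (not W or Z) and (X or not W)): α-rule — add not (not W or Z), (X or not W).
        not (not W or Z): α-rule — add not not W, not Z.
        (X or not W): β-rule — branch into X  //  not W.
          branch 1.2.1 (add X):
            ○ open, literals {U=false, W=true, X=true, Z=false}.
          branch 1.2.2 (add not W):
            × closes — contains both W and not W.
  branch 2 (add (((V and (W or not V)) and X) or not Y)):
    (((V and (W or not V)) and X) or not Y): β-rule — branch into ((V and (W or not V)) and X)  //  not Y.
      branch 2.1 (add ((V and (W or not V)) and X)):
        ((V and (W or not V)) and X): α-rule — add (V and (W or not V)), X.
        (V and (W or not V)): α-rule — add V, (W or not V).
        (W or not V): β-rule — branch into W  //  not V.
          branch 2.1.1 (add W):
            ○ open, literals {V=true, W=true, X=true}.
          branch 2.1.2 (add not V):
            × closes — contains both V and not V.
      branch 2.2 (add not Y):
        ○ open, literals {Y=false}.
2 branches closed, 6 open.
Each open branch fixes some atoms; the unmentioned ones are free. Counting distinct full assignments: branch {U=true, W=false} (Y, V, X, Z) contributes 16 new; branch {U=true, Z=true} (Y, V, X, W) contributes 8 new; branch {U=true, W=true, X=false} (Y, V, Z) contributes 4 new; branch {U=false, W=true, X=true, Z=false} (Y, V) contributes 4 new; branch {V=true, W=true, X=true} (Y, Z, U) contributes 4 new; branch {Y=false} (V, X, Z, U, W) contributes 14 new. Total: 50.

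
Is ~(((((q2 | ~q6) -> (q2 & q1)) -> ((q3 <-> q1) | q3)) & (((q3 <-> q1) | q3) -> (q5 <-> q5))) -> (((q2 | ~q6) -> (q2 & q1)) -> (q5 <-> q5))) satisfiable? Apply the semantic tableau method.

Initial set: {~(((((q2 | ~q6) -> (q2 & q1)) -> ((q3 <-> q1) | q3)) & (((q3 <-> q1) | q3) -> (q5 <-> q5))) -> (((q2 | ~q6) -> (q2 & q1)) -> (q5 <-> q5)))}.
~(((((q2 | ~q6) -> (q2 & q1)) -> ((q3 <-> q1) | q3)) & (((q3 <-> q1) | q3) -> (q5 <-> q5))) -> (((q2 | ~q6) -> (q2 & q1)) -> (q5 <-> q5))): α-rule — add ((((q2 | ~q6) -> (q2 & q1)) -> ((q3 <-> q1) | q3)) & (((q3 <-> q1) | q3) -> (q5 <-> q5))), ~(((q2 | ~q6) -> (q2 & q1)) -> (q5 <-> q5)).
((((q2 | ~q6) -> (q2 & q1)) -> ((q3 <-> q1) | q3)) & (((q3 <-> q1) | q3) -> (q5 <-> q5))): α-rule — add (((q2 | ~q6) -> (q2 & q1)) -> ((q3 <-> q1) | q3)), (((q3 <-> q1) | q3) -> (q5 <-> q5)).
~(((q2 | ~q6) -> (q2 & q1)) -> (q5 <-> q5)): α-rule — add ((q2 | ~q6) -> (q2 & q1)), ~(q5 <-> q5).
(((q2 | ~q6) -> (q2 & q1)) -> ((q3 <-> q1) | q3)): β-rule — branch into ~((q2 | ~q6) -> (q2 & q1))  //  ((q3 <-> q1) | q3).
  branch 1 (add ~((q2 | ~q6) -> (q2 & q1))):
    ~((q2 | ~q6) -> (q2 & q1)): α-rule — add (q2 | ~q6), ~(q2 & q1).
    (((q3 <-> q1) | q3) -> (q5 <-> q5)): β-rule — branch into ~((q3 <-> q1) | q3)  //  (q5 <-> q5).
      branch 1.1 (add ~((q3 <-> q1) | q3)):
        ~((q3 <-> q1) | q3): α-rule — add ~(q3 <-> q1), ~q3.
        ((q2 | ~q6) -> (q2 & q1)): β-rule — branch into ~(q2 | ~q6)  //  (q2 & q1).
          branch 1.1.1 (add ~(q2 | ~q6)):
            ~(q2 | ~q6): α-rule — add ~q2, ~~q6.
            ~(q5 <-> q5): β-rule — branch into q5, ~q5  //  ~q5, q5.
              branch 1.1.1.1 (add q5, ~q5):
                × closes — contains both q5 and ~q5.
              branch 1.1.1.2 (add ~q5, q5):
                × closes — contains both q5 and ~q5.
          branch 1.1.2 (add (q2 & q1)):
            (q2 & q1): α-rule — add q2, q1.
            ~(q5 <-> q5): β-rule — branch into q5, ~q5  //  ~q5, q5.
              branch 1.1.2.1 (add q5, ~q5):
                × closes — contains both q5 and ~q5.
              branch 1.1.2.2 (add ~q5, q5):
                × closes — contains both q5 and ~q5.
      branch 1.2 (add (q5 <-> q5)):
        ((q2 | ~q6) -> (q2 & q1)): β-rule — branch into ~(q2 | ~q6)  //  (q2 & q1).
          branch 1.2.1 (add ~(q2 | ~q6)):
            ~(q2 | ~q6): α-rule — add ~q2, ~~q6.
            ~(q5 <-> q5): β-rule — branch into q5, ~q5  //  ~q5, q5.
              branch 1.2.1.1 (add q5, ~q5):
                × closes — contains both q5 and ~q5.
              branch 1.2.1.2 (add ~q5, q5):
                × closes — contains both q5 and ~q5.
          branch 1.2.2 (add (q2 & q1)):
            (q2 & q1): α-rule — add q2, q1.
            ~(q5 <-> q5): β-rule — branch into q5, ~q5  //  ~q5, q5.
              branch 1.2.2.1 (add q5, ~q5):
                × closes — contains both q5 and ~q5.
              branch 1.2.2.2 (add ~q5, q5):
                × closes — contains both q5 and ~q5.
  branch 2 (add ((q3 <-> q1) | q3)):
    (((q3 <-> q1) | q3) -> (q5 <-> q5)): β-rule — branch into ~((q3 <-> q1) | q3)  //  (q5 <-> q5).
      branch 2.1 (add ~((q3 <-> q1) | q3)):
        ~((q3 <-> q1) | q3): α-rule — add ~(q3 <-> q1), ~q3.
        ((q2 | ~q6) -> (q2 & q1)): β-rule — branch into ~(q2 | ~q6)  //  (q2 & q1).
          branch 2.1.1 (add ~(q2 | ~q6)):
            ~(q2 | ~q6): α-rule — add ~q2, ~~q6.
            ~(q5 <-> q5): β-rule — branch into q5, ~q5  //  ~q5, q5.
              branch 2.1.1.1 (add q5, ~q5):
                × closes — contains both q5 and ~q5.
              branch 2.1.1.2 (add ~q5, q5):
                × closes — contains both q5 and ~q5.
          branch 2.1.2 (add (q2 & q1)):
            (q2 & q1): α-rule — add q2, q1.
            ~(q5 <-> q5): β-rule — branch into q5, ~q5  //  ~q5, q5.
              branch 2.1.2.1 (add q5, ~q5):
                × closes — contains both q5 and ~q5.
              branch 2.1.2.2 (add ~q5, q5):
                × closes — contains both q5 and ~q5.
      branch 2.2 (add (q5 <-> q5)):
        ((q2 | ~q6) -> (q2 & q1)): β-rule — branch into ~(q2 | ~q6)  //  (q2 & q1).
          branch 2.2.1 (add ~(q2 | ~q6)):
            ~(q2 | ~q6): α-rule — add ~q2, ~~q6.
            ~(q5 <-> q5): β-rule — branch into q5, ~q5  //  ~q5, q5.
              branch 2.2.1.1 (add q5, ~q5):
                × closes — contains both q5 and ~q5.
              branch 2.2.1.2 (add ~q5, q5):
                × closes — contains both q5 and ~q5.
          branch 2.2.2 (add (q2 & q1)):
            (q2 & q1): α-rule — add q2, q1.
            ~(q5 <-> q5): β-rule — branch into q5, ~q5  //  ~q5, q5.
              branch 2.2.2.1 (add q5, ~q5):
                × closes — contains both q5 and ~q5.
              branch 2.2.2.2 (add ~q5, q5):
                × closes — contains both q5 and ~q5.
All 16 branches close.
Every branch closed; the formula is unsatisfiable.

Unsatisfiable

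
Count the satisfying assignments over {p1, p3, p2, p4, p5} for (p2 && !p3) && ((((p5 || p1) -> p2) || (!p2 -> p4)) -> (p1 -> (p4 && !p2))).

Initial set: {((p2 && !p3) && ((((p5 || p1) -> p2) || (!p2 -> p4)) -> (p1 -> (p4 && !p2))))}.
((p2 && !p3) && ((((p5 || p1) -> p2) || (!p2 -> p4)) -> (p1 -> (p4 && !p2)))): α-rule — add (p2 && !p3), ((((p5 || p1) -> p2) || (!p2 -> p4)) -> (p1 -> (p4 && !p2))).
(p2 && !p3): α-rule — add p2, !p3.
((((p5 || p1) -> p2) || (!p2 -> p4)) -> (p1 -> (p4 && !p2))): β-rule — branch into !(((p5 || p1) -> p2) || (!p2 -> p4))  //  (p1 -> (p4 && !p2)).
  branch 1 (add !(((p5 || p1) -> p2) || (!p2 -> p4))):
    !(((p5 || p1) -> p2) || (!p2 -> p4)): α-rule — add !((p5 || p1) -> p2), !(!p2 -> p4).
    !((p5 || p1) -> p2): α-rule — add (p5 || p1), !p2.
    × closes — contains both p2 and !p2.
  branch 2 (add (p1 -> (p4 && !p2))):
    (p1 -> (p4 && !p2)): β-rule — branch into !p1  //  (p4 && !p2).
      branch 2.1 (add !p1):
        ○ open, literals {p1=0, p2=1, p3=0}.
      branch 2.2 (add (p4 && !p2)):
        (p4 && !p2): α-rule — add p4, !p2.
        × closes — contains both p2 and !p2.
2 branches closed, 1 open.
Each open branch fixes some atoms; the unmentioned ones are free. Counting distinct full assignments: branch {p1=0, p2=1, p3=0} (p4, p5) contributes 4 new. Total: 4.

4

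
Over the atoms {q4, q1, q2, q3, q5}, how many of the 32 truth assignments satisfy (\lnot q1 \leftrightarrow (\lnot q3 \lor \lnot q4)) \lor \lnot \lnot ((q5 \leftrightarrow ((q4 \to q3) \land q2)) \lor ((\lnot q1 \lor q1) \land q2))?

Initial set: {((\lnot q1 \leftrightarrow (\lnot q3 \lor \lnot q4)) \lor \lnot \lnot ((q5 \leftrightarrow ((q4 \to q3) \land q2)) \lor ((\lnot q1 \lor q1) \land q2)))}.
((\lnot q1 \leftrightarrow (\lnot q3 \lor \lnot q4)) \lor \lnot \lnot ((q5 \leftrightarrow ((q4 \to q3) \land q2)) \lor ((\lnot q1 \lor q1) \land q2))): β-rule — branch into (\lnot q1 \leftrightarrow (\lnot q3 \lor \lnot q4))  //  \lnot \lnot ((q5 \leftrightarrow ((q4 \to q3) \land q2)) \lor ((\lnot q1 \lor q1) \land q2)).
  branch 1 (add (\lnot q1 \leftrightarrow (\lnot q3 \lor \lnot q4))):
    (\lnot q1 \leftrightarrow (\lnot q3 \lor \lnot q4)): β-rule — branch into \lnot q1, (\lnot q3 \lor \lnot q4)  //  \lnot \lnot q1, \lnot (\lnot q3 \lor \lnot q4).
      branch 1.1 (add \lnot q1, (\lnot q3 \lor \lnot q4)):
        (\lnot q3 \lor \lnot q4): β-rule — branch into \lnot q3  //  \lnot q4.
          branch 1.1.1 (add \lnot q3):
            ○ open, literals {q1=false, q3=false}.
          branch 1.1.2 (add \lnot q4):
            ○ open, literals {q1=false, q4=false}.
      branch 1.2 (add \lnot \lnot q1, \lnot (\lnot q3 \lor \lnot q4)):
        \lnot (\lnot q3 \lor \lnot q4): α-rule — add \lnot \lnot q3, \lnot \lnot q4.
        ○ open, literals {q1=true, q3=true, q4=true}.
  branch 2 (add \lnot \lnot ((q5 \leftrightarrow ((q4 \to q3) \land q2)) \lor ((\lnot q1 \lor q1) \land q2))):
    \lnot \lnot ((q5 \leftrightarrow ((q4 \to q3) \land q2)) \lor ((\lnot q1 \lor q1) \land q2)): drop double negation, giving ((q5 \leftrightarrow ((q4 \to q3) \land q2)) \lor ((\lnot q1 \lor q1) \land q2)).
    ((q5 \leftrightarrow ((q4 \to q3) \land q2)) \lor ((\lnot q1 \lor q1) \land q2)): β-rule — branch into (q5 \leftrightarrow ((q4 \to q3) \land q2))  //  ((\lnot q1 \lor q1) \land q2).
      branch 2.1 (add (q5 \leftrightarrow ((q4 \to q3) \land q2))):
        (q5 \leftrightarrow ((q4 \to q3) \land q2)): β-rule — branch into q5, ((q4 \to q3) \land q2)  //  \lnot q5, \lnot ((q4 \to q3) \land q2).
          branch 2.1.1 (add q5, ((q4 \to q3) \land q2)):
            ((q4 \to q3) \land q2): α-rule — add (q4 \to q3), q2.
            (q4 \to q3): β-rule — branch into \lnot q4  //  q3.
              branch 2.1.1.1 (add \lnot q4):
                ○ open, literals {q2=true, q4=false, q5=true}.
              branch 2.1.1.2 (add q3):
                ○ open, literals {q2=true, q3=true, q5=true}.
          branch 2.1.2 (add \lnot q5, \lnot ((q4 \to q3) \land q2)):
            \lnot ((q4 \to q3) \land q2): β-rule — branch into \lnot (q4 \to q3)  //  \lnot q2.
              branch 2.1.2.1 (add \lnot (q4 \to q3)):
                \lnot (q4 \to q3): α-rule — add q4, \lnot q3.
                ○ open, literals {q3=false, q4=true, q5=false}.
              branch 2.1.2.2 (add \lnot q2):
                ○ open, literals {q2=false, q5=false}.
      branch 2.2 (add ((\lnot q1 \lor q1) \land q2)):
        ((\lnot q1 \lor q1) \land q2): α-rule — add (\lnot q1 \lor q1), q2.
        (\lnot q1 \lor q1): β-rule — branch into \lnot q1  //  q1.
          branch 2.2.1 (add \lnot q1):
            ○ open, literals {q1=false, q2=true}.
          branch 2.2.2 (add q1):
            ○ open, literals {q1=true, q2=true}.
0 branches closed, 9 open.
Each open branch fixes some atoms; the unmentioned ones are free. Counting distinct full assignments: branch {q1=false, q3=false} (q4, q2, q5) contributes 8 new; branch {q1=false, q4=false} (q2, q3, q5) contributes 4 new; branch {q1=true, q3=true, q4=true} (q2, q5) contributes 4 new; branch {q2=true, q4=false, q5=true} (q1, q3) contributes 2 new; branch {q2=true, q3=true, q5=true} (q4, q1) contributes 1 new; branch {q3=false, q4=true, q5=false} (q1, q2) contributes 2 new; branch {q2=false, q5=false} (q4, q1, q3) contributes 3 new; branch {q1=false, q2=true} (q4, q3, q5) contributes 1 new; branch {q1=true, q2=true} (q4, q3, q5) contributes 3 new. Total: 28.

28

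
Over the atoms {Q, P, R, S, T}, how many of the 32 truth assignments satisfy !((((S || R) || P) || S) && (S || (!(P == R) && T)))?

Initial set: {!((((S || R) || P) || S) && (S || (!(P == R) && T)))}.
!((((S || R) || P) || S) && (S || (!(P == R) && T))): β-rule — branch into !(((S || R) || P) || S)  //  !(S || (!(P == R) && T)).
  branch 1 (add !(((S || R) || P) || S)):
    !(((S || R) || P) || S): α-rule — add !((S || R) || P), !S.
    !((S || R) || P): α-rule — add !(S || R), !P.
    !(S || R): α-rule — add !S, !R.
    ○ open, literals {P=false, R=false, S=false}.
  branch 2 (add !(S || (!(P == R) && T))):
    !(S || (!(P == R) && T)): α-rule — add !S, !(!(P == R) && T).
    !(!(P == R) && T): β-rule — branch into !!(P == R)  //  !T.
      branch 2.1 (add !!(P == R)):
        !!(P == R): β-rule — branch into P, R  //  !P, !R.
          branch 2.1.1 (add P, R):
            ○ open, literals {P=true, R=true, S=false}.
          branch 2.1.2 (add !P, !R):
            ○ open, literals {P=false, R=false, S=false}.
      branch 2.2 (add !T):
        ○ open, literals {S=false, T=false}.
0 branches closed, 4 open.
Each open branch fixes some atoms; the unmentioned ones are free. Counting distinct full assignments: branch {P=false, R=false, S=false} (Q, T) contributes 4 new; branch {P=true, R=true, S=false} (Q, T) contributes 4 new; branch {P=false, R=false, S=false} (Q, T) contributes 0 new; branch {S=false, T=false} (Q, P, R) contributes 4 new. Total: 12.

12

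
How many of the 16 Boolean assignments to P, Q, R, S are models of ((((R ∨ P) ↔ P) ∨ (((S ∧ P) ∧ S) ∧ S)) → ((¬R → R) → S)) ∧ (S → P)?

10

Initial set: {(((((R ∨ P) ↔ P) ∨ (((S ∧ P) ∧ S) ∧ S)) → ((¬R → R) → S)) ∧ (S → P))}.
(((((R ∨ P) ↔ P) ∨ (((S ∧ P) ∧ S) ∧ S)) → ((¬R → R) → S)) ∧ (S → P)): α-rule — add ((((R ∨ P) ↔ P) ∨ (((S ∧ P) ∧ S) ∧ S)) → ((¬R → R) → S)), (S → P).
((((R ∨ P) ↔ P) ∨ (((S ∧ P) ∧ S) ∧ S)) → ((¬R → R) → S)): β-rule — branch into ¬(((R ∨ P) ↔ P) ∨ (((S ∧ P) ∧ S) ∧ S))  //  ((¬R → R) → S).
  branch 1 (add ¬(((R ∨ P) ↔ P) ∨ (((S ∧ P) ∧ S) ∧ S))):
    ¬(((R ∨ P) ↔ P) ∨ (((S ∧ P) ∧ S) ∧ S)): α-rule — add ¬((R ∨ P) ↔ P), ¬(((S ∧ P) ∧ S) ∧ S).
    (S → P): β-rule — branch into ¬S  //  P.
      branch 1.1 (add ¬S):
        ¬((R ∨ P) ↔ P): β-rule — branch into (R ∨ P), ¬P  //  ¬(R ∨ P), P.
          branch 1.1.1 (add (R ∨ P), ¬P):
            ¬(((S ∧ P) ∧ S) ∧ S): β-rule — branch into ¬((S ∧ P) ∧ S)  //  ¬S.
              branch 1.1.1.1 (add ¬((S ∧ P) ∧ S)):
                (R ∨ P): β-rule — branch into R  //  P.
                  branch 1.1.1.1.1 (add R):
                    ¬((S ∧ P) ∧ S): β-rule — branch into ¬(S ∧ P)  //  ¬S.
                      branch 1.1.1.1.1.1 (add ¬(S ∧ P)):
                        ¬(S ∧ P): β-rule — branch into ¬S  //  ¬P.
                          branch 1.1.1.1.1.1.1 (add ¬S):
                            ○ open, literals {P=0, R=1, S=0}.
                          branch 1.1.1.1.1.1.2 (add ¬P):
                            ○ open, literals {P=0, R=1, S=0}.
                      branch 1.1.1.1.1.2 (add ¬S):
                        ○ open, literals {P=0, R=1, S=0}.
                  branch 1.1.1.1.2 (add P):
                    × closes — contains both P and ¬P.
              branch 1.1.1.2 (add ¬S):
                (R ∨ P): β-rule — branch into R  //  P.
                  branch 1.1.1.2.1 (add R):
                    ○ open, literals {P=0, R=1, S=0}.
                  branch 1.1.1.2.2 (add P):
                    × closes — contains both P and ¬P.
          branch 1.1.2 (add ¬(R ∨ P), P):
            ¬(R ∨ P): α-rule — add ¬R, ¬P.
            × closes — contains both P and ¬P.
      branch 1.2 (add P):
        ¬((R ∨ P) ↔ P): β-rule — branch into (R ∨ P), ¬P  //  ¬(R ∨ P), P.
          branch 1.2.1 (add (R ∨ P), ¬P):
            × closes — contains both P and ¬P.
          branch 1.2.2 (add ¬(R ∨ P), P):
            ¬(R ∨ P): α-rule — add ¬R, ¬P.
            × closes — contains both P and ¬P.
  branch 2 (add ((¬R → R) → S)):
    (S → P): β-rule — branch into ¬S  //  P.
      branch 2.1 (add ¬S):
        ((¬R → R) → S): β-rule — branch into ¬(¬R → R)  //  S.
          branch 2.1.1 (add ¬(¬R → R)):
            ¬(¬R → R): α-rule — add ¬R, ¬R.
            ○ open, literals {R=0, S=0}.
          branch 2.1.2 (add S):
            × closes — contains both S and ¬S.
      branch 2.2 (add P):
        ((¬R → R) → S): β-rule — branch into ¬(¬R → R)  //  S.
          branch 2.2.1 (add ¬(¬R → R)):
            ¬(¬R → R): α-rule — add ¬R, ¬R.
            ○ open, literals {P=1, R=0}.
          branch 2.2.2 (add S):
            ○ open, literals {P=1, S=1}.
6 branches closed, 7 open.
Each open branch fixes some atoms; the unmentioned ones are free. Counting distinct full assignments: branch {P=0, R=1, S=0} (Q) contributes 2 new; branch {P=0, R=1, S=0} (Q) contributes 0 new; branch {P=0, R=1, S=0} (Q) contributes 0 new; branch {P=0, R=1, S=0} (Q) contributes 0 new; branch {R=0, S=0} (P, Q) contributes 4 new; branch {P=1, R=0} (Q, S) contributes 2 new; branch {P=1, S=1} (Q, R) contributes 2 new. Total: 10.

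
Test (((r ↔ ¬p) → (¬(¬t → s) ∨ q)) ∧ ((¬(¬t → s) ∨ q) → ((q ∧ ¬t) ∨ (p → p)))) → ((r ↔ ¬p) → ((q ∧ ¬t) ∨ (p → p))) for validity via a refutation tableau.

Assume the negation and expand:
Initial set: {¬((((r ↔ ¬p) → (¬(¬t → s) ∨ q)) ∧ ((¬(¬t → s) ∨ q) → ((q ∧ ¬t) ∨ (p → p)))) → ((r ↔ ¬p) → ((q ∧ ¬t) ∨ (p → p))))}.
¬((((r ↔ ¬p) → (¬(¬t → s) ∨ q)) ∧ ((¬(¬t → s) ∨ q) → ((q ∧ ¬t) ∨ (p → p)))) → ((r ↔ ¬p) → ((q ∧ ¬t) ∨ (p → p)))): α-rule — add (((r ↔ ¬p) → (¬(¬t → s) ∨ q)) ∧ ((¬(¬t → s) ∨ q) → ((q ∧ ¬t) ∨ (p → p)))), ¬((r ↔ ¬p) → ((q ∧ ¬t) ∨ (p → p))).
(((r ↔ ¬p) → (¬(¬t → s) ∨ q)) ∧ ((¬(¬t → s) ∨ q) → ((q ∧ ¬t) ∨ (p → p)))): α-rule — add ((r ↔ ¬p) → (¬(¬t → s) ∨ q)), ((¬(¬t → s) ∨ q) → ((q ∧ ¬t) ∨ (p → p))).
¬((r ↔ ¬p) → ((q ∧ ¬t) ∨ (p → p))): α-rule — add (r ↔ ¬p), ¬((q ∧ ¬t) ∨ (p → p)).
¬((q ∧ ¬t) ∨ (p → p)): α-rule — add ¬(q ∧ ¬t), ¬(p → p).
¬(p → p): α-rule — add p, ¬p.
× closes — contains both p and ¬p.
All 1 branch closes.
Every branch closed, so the negation is unsatisfiable and the formula is valid.

Valid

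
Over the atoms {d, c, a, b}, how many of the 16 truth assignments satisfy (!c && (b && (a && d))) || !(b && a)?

13

Initial set: {((!c && (b && (a && d))) || !(b && a))}.
((!c && (b && (a && d))) || !(b && a)): β-rule — branch into (!c && (b && (a && d)))  //  !(b && a).
  branch 1 (add (!c && (b && (a && d)))):
    (!c && (b && (a && d))): α-rule — add !c, (b && (a && d)).
    (b && (a && d)): α-rule — add b, (a && d).
    (a && d): α-rule — add a, d.
    ○ open, literals {a=true, b=true, c=false, d=true}.
  branch 2 (add !(b && a)):
    !(b && a): β-rule — branch into !b  //  !a.
      branch 2.1 (add !b):
        ○ open, literals {b=false}.
      branch 2.2 (add !a):
        ○ open, literals {a=false}.
0 branches closed, 3 open.
Each open branch fixes some atoms; the unmentioned ones are free. Counting distinct full assignments: branch {a=true, b=true, c=false, d=true} (none free) contributes 1 new; branch {b=false} (d, c, a) contributes 8 new; branch {a=false} (d, c, b) contributes 4 new. Total: 13.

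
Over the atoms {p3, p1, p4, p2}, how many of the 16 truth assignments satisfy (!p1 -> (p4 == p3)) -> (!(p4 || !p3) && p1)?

6

Initial set: {T ((!p1 -> (p4 == p3)) -> (!(p4 || !p3) && p1))}.
T ((!p1 -> (p4 == p3)) -> (!(p4 || !p3) && p1)): β-rule — branch into F (!p1 -> (p4 == p3))  //  T (!(p4 || !p3) && p1).
  branch 1 (add F (!p1 -> (p4 == p3))):
    F (!p1 -> (p4 == p3)): α-rule — add T !p1, F (p4 == p3).
    F (p4 == p3): β-rule — branch into T p4, F p3  //  F p4, T p3.
      branch 1.1 (add T p4, F p3):
        ○ open, literals {p1=0, p3=0, p4=1}.
      branch 1.2 (add F p4, T p3):
        ○ open, literals {p1=0, p3=1, p4=0}.
  branch 2 (add T (!(p4 || !p3) && p1)):
    T (!(p4 || !p3) && p1): α-rule — add T !(p4 || !p3), T p1.
    T !(p4 || !p3): α-rule — add F p4, F !p3.
    ○ open, literals {p1=1, p3=1, p4=0}.
0 branches closed, 3 open.
Each open branch fixes some atoms; the unmentioned ones are free. Counting distinct full assignments: branch {p1=0, p3=0, p4=1} (p2) contributes 2 new; branch {p1=0, p3=1, p4=0} (p2) contributes 2 new; branch {p1=1, p3=1, p4=0} (p2) contributes 2 new. Total: 6.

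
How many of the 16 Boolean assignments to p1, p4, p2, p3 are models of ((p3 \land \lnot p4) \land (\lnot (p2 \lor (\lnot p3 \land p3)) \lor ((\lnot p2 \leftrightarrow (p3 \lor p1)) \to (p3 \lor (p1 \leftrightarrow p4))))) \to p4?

12

Initial set: {T (((p3 \land \lnot p4) \land (\lnot (p2 \lor (\lnot p3 \land p3)) \lor ((\lnot p2 \leftrightarrow (p3 \lor p1)) \to (p3 \lor (p1 \leftrightarrow p4))))) \to p4)}.
T (((p3 \land \lnot p4) \land (\lnot (p2 \lor (\lnot p3 \land p3)) \lor ((\lnot p2 \leftrightarrow (p3 \lor p1)) \to (p3 \lor (p1 \leftrightarrow p4))))) \to p4): β-rule — branch into F ((p3 \land \lnot p4) \land (\lnot (p2 \lor (\lnot p3 \land p3)) \lor ((\lnot p2 \leftrightarrow (p3 \lor p1)) \to (p3 \lor (p1 \leftrightarrow p4)))))  //  T p4.
  branch 1 (add F ((p3 \land \lnot p4) \land (\lnot (p2 \lor (\lnot p3 \land p3)) \lor ((\lnot p2 \leftrightarrow (p3 \lor p1)) \to (p3 \lor (p1 \leftrightarrow p4)))))):
    F ((p3 \land \lnot p4) \land (\lnot (p2 \lor (\lnot p3 \land p3)) \lor ((\lnot p2 \leftrightarrow (p3 \lor p1)) \to (p3 \lor (p1 \leftrightarrow p4))))): β-rule — branch into F (p3 \land \lnot p4)  //  F (\lnot (p2 \lor (\lnot p3 \land p3)) \lor ((\lnot p2 \leftrightarrow (p3 \lor p1)) \to (p3 \lor (p1 \leftrightarrow p4)))).
      branch 1.1 (add F (p3 \land \lnot p4)):
        F (p3 \land \lnot p4): β-rule — branch into F p3  //  F \lnot p4.
          branch 1.1.1 (add F p3):
            ○ open, literals {p3=F}.
          branch 1.1.2 (add F \lnot p4):
            ○ open, literals {p4=T}.
      branch 1.2 (add F (\lnot (p2 \lor (\lnot p3 \land p3)) \lor ((\lnot p2 \leftrightarrow (p3 \lor p1)) \to (p3 \lor (p1 \leftrightarrow p4))))):
        F (\lnot (p2 \lor (\lnot p3 \land p3)) \lor ((\lnot p2 \leftrightarrow (p3 \lor p1)) \to (p3 \lor (p1 \leftrightarrow p4)))): α-rule — add F \lnot (p2 \lor (\lnot p3 \land p3)), F ((\lnot p2 \leftrightarrow (p3 \lor p1)) \to (p3 \lor (p1 \leftrightarrow p4))).
        F ((\lnot p2 \leftrightarrow (p3 \lor p1)) \to (p3 \lor (p1 \leftrightarrow p4))): α-rule — add T (\lnot p2 \leftrightarrow (p3 \lor p1)), F (p3 \lor (p1 \leftrightarrow p4)).
        F (p3 \lor (p1 \leftrightarrow p4)): α-rule — add F p3, F (p1 \leftrightarrow p4).
        F \lnot (p2 \lor (\lnot p3 \land p3)): β-rule — branch into T p2  //  T (\lnot p3 \land p3).
          branch 1.2.1 (add T p2):
            T (\lnot p2 \leftrightarrow (p3 \lor p1)): β-rule — branch into T \lnot p2, T (p3 \lor p1)  //  F \lnot p2, F (p3 \lor p1).
              branch 1.2.1.1 (add T \lnot p2, T (p3 \lor p1)):
                × closes — contains both p2 and \lnot p2.
              branch 1.2.1.2 (add F \lnot p2, F (p3 \lor p1)):
                F (p3 \lor p1): α-rule — add F p3, F p1.
                F (p1 \leftrightarrow p4): β-rule — branch into T p1, F p4  //  F p1, T p4.
                  branch 1.2.1.2.1 (add T p1, F p4):
                    × closes — contains both p1 and \lnot p1.
                  branch 1.2.1.2.2 (add F p1, T p4):
                    ○ open, literals {p1=F, p2=T, p3=F, p4=T}.
          branch 1.2.2 (add T (\lnot p3 \land p3)):
            T (\lnot p3 \land p3): α-rule — add T \lnot p3, T p3.
            × closes — contains both p3 and \lnot p3.
  branch 2 (add T p4):
    ○ open, literals {p4=T}.
3 branches closed, 4 open.
Each open branch fixes some atoms; the unmentioned ones are free. Counting distinct full assignments: branch {p3=F} (p1, p4, p2) contributes 8 new; branch {p4=T} (p1, p2, p3) contributes 4 new; branch {p1=F, p2=T, p3=F, p4=T} (none free) contributes 0 new; branch {p4=T} (p1, p2, p3) contributes 0 new. Total: 12.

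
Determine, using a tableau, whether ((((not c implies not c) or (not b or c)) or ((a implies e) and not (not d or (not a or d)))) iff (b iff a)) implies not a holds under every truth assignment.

Not valid

Assume the negation and expand:
Initial set: {not (((((not c implies not c) or (not b or c)) or ((a implies e) and not (not d or (not a or d)))) iff (b iff a)) implies not a)}.
not (((((not c implies not c) or (not b or c)) or ((a implies e) and not (not d or (not a or d)))) iff (b iff a)) implies not a): α-rule — add ((((not c implies not c) or (not b or c)) or ((a implies e) and not (not d or (not a or d)))) iff (b iff a)), not not a.
((((not c implies not c) or (not b or c)) or ((a implies e) and not (not d or (not a or d)))) iff (b iff a)): β-rule — branch into (((not c implies not c) or (not b or c)) or ((a implies e) and not (not d or (not a or d)))), (b iff a)  //  not (((not c implies not c) or (not b or c)) or ((a implies e) and not (not d or (not a or d)))), not (b iff a).
  branch 1 (add (((not c implies not c) or (not b or c)) or ((a implies e) and not (not d or (not a or d)))), (b iff a)):
    (((not c implies not c) or (not b or c)) or ((a implies e) and not (not d or (not a or d)))): β-rule — branch into ((not c implies not c) or (not b or c))  //  ((a implies e) and not (not d or (not a or d))).
      branch 1.1 (add ((not c implies not c) or (not b or c))):
        (b iff a): β-rule — branch into b, a  //  not b, not a.
          branch 1.1.1 (add b, a):
            ((not c implies not c) or (not b or c)): β-rule — branch into (not c implies not c)  //  (not b or c).
              branch 1.1.1.1 (add (not c implies not c)):
                (not c implies not c): β-rule — branch into not not c  //  not c.
                  branch 1.1.1.1.1 (add not not c):
                    ○ open, literals {a=T, b=T, c=T}.
                  branch 1.1.1.1.2 (add not c):
                    ○ open, literals {a=T, b=T, c=F}.
              branch 1.1.1.2 (add (not b or c)):
                (not b or c): β-rule — branch into not b  //  c.
                  branch 1.1.1.2.1 (add not b):
                    × closes — contains both b and not b.
                  branch 1.1.1.2.2 (add c):
                    ○ open, literals {a=T, b=T, c=T}.
          branch 1.1.2 (add not b, not a):
            × closes — contains both a and not a.
      branch 1.2 (add ((a implies e) and not (not d or (not a or d)))):
        ((a implies e) and not (not d or (not a or d))): α-rule — add (a implies e), not (not d or (not a or d)).
        not (not d or (not a or d)): α-rule — add not not d, not (not a or d).
        not (not a or d): α-rule — add not not a, not d.
        × closes — contains both d and not d.
  branch 2 (add not (((not c implies not c) or (not b or c)) or ((a implies e) and not (not d or (not a or d)))), not (b iff a)):
    not (((not c implies not c) or (not b or c)) or ((a implies e) and not (not d or (not a or d)))): α-rule — add not ((not c implies not c) or (not b or c)), not ((a implies e) and not (not d or (not a or d))).
    not ((not c implies not c) or (not b or c)): α-rule — add not (not c implies not c), not (not b or c).
    not (not c implies not c): α-rule — add not c, not not c.
    × closes — contains both c and not c.
4 branches closed, 3 open.
An open branch gives a countermodel: a=T, b=T, c=T (unmentioned atoms arbitrary); under it the original formula is false.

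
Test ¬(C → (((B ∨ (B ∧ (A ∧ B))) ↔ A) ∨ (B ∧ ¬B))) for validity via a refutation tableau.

Assume the negation and expand:
Initial set: {F ¬(C → (((B ∨ (B ∧ (A ∧ B))) ↔ A) ∨ (B ∧ ¬B)))}.
F ¬(C → (((B ∨ (B ∧ (A ∧ B))) ↔ A) ∨ (B ∧ ¬B))): β-rule — branch into F C  //  T (((B ∨ (B ∧ (A ∧ B))) ↔ A) ∨ (B ∧ ¬B)).
  branch 1 (add F C):
    ○ open, literals {C=false}.
  branch 2 (add T (((B ∨ (B ∧ (A ∧ B))) ↔ A) ∨ (B ∧ ¬B))):
    T (((B ∨ (B ∧ (A ∧ B))) ↔ A) ∨ (B ∧ ¬B)): β-rule — branch into T ((B ∨ (B ∧ (A ∧ B))) ↔ A)  //  T (B ∧ ¬B).
      branch 2.1 (add T ((B ∨ (B ∧ (A ∧ B))) ↔ A)):
        T ((B ∨ (B ∧ (A ∧ B))) ↔ A): β-rule — branch into T (B ∨ (B ∧ (A ∧ B))), T A  //  F (B ∨ (B ∧ (A ∧ B))), F A.
          branch 2.1.1 (add T (B ∨ (B ∧ (A ∧ B))), T A):
            T (B ∨ (B ∧ (A ∧ B))): β-rule — branch into T B  //  T (B ∧ (A ∧ B)).
              branch 2.1.1.1 (add T B):
                ○ open, literals {A=true, B=true}.
              branch 2.1.1.2 (add T (B ∧ (A ∧ B))):
                T (B ∧ (A ∧ B)): α-rule — add T B, T (A ∧ B).
                T (A ∧ B): α-rule — add T A, T B.
                ○ open, literals {A=true, B=true}.
          branch 2.1.2 (add F (B ∨ (B ∧ (A ∧ B))), F A):
            F (B ∨ (B ∧ (A ∧ B))): α-rule — add F B, F (B ∧ (A ∧ B)).
            F (B ∧ (A ∧ B)): β-rule — branch into F B  //  F (A ∧ B).
              branch 2.1.2.1 (add F B):
                ○ open, literals {A=false, B=false}.
              branch 2.1.2.2 (add F (A ∧ B)):
                F (A ∧ B): β-rule — branch into F A  //  F B.
                  branch 2.1.2.2.1 (add F A):
                    ○ open, literals {A=false, B=false}.
                  branch 2.1.2.2.2 (add F B):
                    ○ open, literals {A=false, B=false}.
      branch 2.2 (add T (B ∧ ¬B)):
        T (B ∧ ¬B): α-rule — add T B, T ¬B.
        × closes — contains both B and ¬B.
1 branch closed, 6 open.
An open branch gives a countermodel: C=false (unmentioned atoms arbitrary); under it the original formula is false.

Not valid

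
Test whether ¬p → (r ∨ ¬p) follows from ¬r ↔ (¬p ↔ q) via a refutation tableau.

Yes

Initial set: {(¬r ↔ (¬p ↔ q)); ¬(¬p → (r ∨ ¬p))}.
¬(¬p → (r ∨ ¬p)): α-rule — add ¬p, ¬(r ∨ ¬p).
¬(r ∨ ¬p): α-rule — add ¬r, ¬¬p.
× closes — contains both p and ¬p.
All 1 branch closes.
Every branch closed, so the premises entail the conclusion.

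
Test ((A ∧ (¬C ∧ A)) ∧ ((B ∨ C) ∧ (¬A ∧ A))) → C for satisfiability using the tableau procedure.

Initial set: {T (((A ∧ (¬C ∧ A)) ∧ ((B ∨ C) ∧ (¬A ∧ A))) → C)}.
T (((A ∧ (¬C ∧ A)) ∧ ((B ∨ C) ∧ (¬A ∧ A))) → C): β-rule — branch into F ((A ∧ (¬C ∧ A)) ∧ ((B ∨ C) ∧ (¬A ∧ A)))  //  T C.
  branch 1 (add F ((A ∧ (¬C ∧ A)) ∧ ((B ∨ C) ∧ (¬A ∧ A)))):
    F ((A ∧ (¬C ∧ A)) ∧ ((B ∨ C) ∧ (¬A ∧ A))): β-rule — branch into F (A ∧ (¬C ∧ A))  //  F ((B ∨ C) ∧ (¬A ∧ A)).
      branch 1.1 (add F (A ∧ (¬C ∧ A))):
        F (A ∧ (¬C ∧ A)): β-rule — branch into F A  //  F (¬C ∧ A).
          branch 1.1.1 (add F A):
            ○ open, literals {A=0}.
          branch 1.1.2 (add F (¬C ∧ A)):
            F (¬C ∧ A): β-rule — branch into F ¬C  //  F A.
              branch 1.1.2.1 (add F ¬C):
                ○ open, literals {C=1}.
              branch 1.1.2.2 (add F A):
                ○ open, literals {A=0}.
      branch 1.2 (add F ((B ∨ C) ∧ (¬A ∧ A))):
        F ((B ∨ C) ∧ (¬A ∧ A)): β-rule — branch into F (B ∨ C)  //  F (¬A ∧ A).
          branch 1.2.1 (add F (B ∨ C)):
            F (B ∨ C): α-rule — add F B, F C.
            ○ open, literals {B=0, C=0}.
          branch 1.2.2 (add F (¬A ∧ A)):
            F (¬A ∧ A): β-rule — branch into F ¬A  //  F A.
              branch 1.2.2.1 (add F ¬A):
                ○ open, literals {A=1}.
              branch 1.2.2.2 (add F A):
                ○ open, literals {A=0}.
  branch 2 (add T C):
    ○ open, literals {C=1}.
0 branches closed, 7 open.
An open branch gives a satisfying assignment: A=0.

Satisfiable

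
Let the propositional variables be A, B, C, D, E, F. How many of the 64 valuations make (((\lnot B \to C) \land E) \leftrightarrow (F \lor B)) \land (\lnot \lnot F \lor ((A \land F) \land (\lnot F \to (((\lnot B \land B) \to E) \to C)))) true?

Initial set: {((((\lnot B \to C) \land E) \leftrightarrow (F \lor B)) \land (\lnot \lnot F \lor ((A \land F) \land (\lnot F \to (((\lnot B \land B) \to E) \to C)))))}.
((((\lnot B \to C) \land E) \leftrightarrow (F \lor B)) \land (\lnot \lnot F \lor ((A \land F) \land (\lnot F \to (((\lnot B \land B) \to E) \to C))))): α-rule — add (((\lnot B \to C) \land E) \leftrightarrow (F \lor B)), (\lnot \lnot F \lor ((A \land F) \land (\lnot F \to (((\lnot B \land B) \to E) \to C)))).
(((\lnot B \to C) \land E) \leftrightarrow (F \lor B)): β-rule — branch into ((\lnot B \to C) \land E), (F \lor B)  //  \lnot ((\lnot B \to C) \land E), \lnot (F \lor B).
  branch 1 (add ((\lnot B \to C) \land E), (F \lor B)):
    ((\lnot B \to C) \land E): α-rule — add (\lnot B \to C), E.
    (\lnot \lnot F \lor ((A \land F) \land (\lnot F \to (((\lnot B \land B) \to E) \to C)))): β-rule — branch into \lnot \lnot F  //  ((A \land F) \land (\lnot F \to (((\lnot B \land B) \to E) \to C))).
      branch 1.1 (add \lnot \lnot F):
        \lnot \lnot F: drop double negation, giving F.
        (F \lor B): β-rule — branch into F  //  B.
          branch 1.1.1 (add F):
            (\lnot B \to C): β-rule — branch into \lnot \lnot B  //  C.
              branch 1.1.1.1 (add \lnot \lnot B):
                ○ open, literals {B=T, E=T, F=T}.
              branch 1.1.1.2 (add C):
                ○ open, literals {C=T, E=T, F=T}.
          branch 1.1.2 (add B):
            (\lnot B \to C): β-rule — branch into \lnot \lnot B  //  C.
              branch 1.1.2.1 (add \lnot \lnot B):
                ○ open, literals {B=T, E=T, F=T}.
              branch 1.1.2.2 (add C):
                ○ open, literals {B=T, C=T, E=T, F=T}.
      branch 1.2 (add ((A \land F) \land (\lnot F \to (((\lnot B \land B) \to E) \to C)))):
        ((A \land F) \land (\lnot F \to (((\lnot B \land B) \to E) \to C))): α-rule — add (A \land F), (\lnot F \to (((\lnot B \land B) \to E) \to C)).
        (A \land F): α-rule — add A, F.
        (F \lor B): β-rule — branch into F  //  B.
          branch 1.2.1 (add F):
            (\lnot B \to C): β-rule — branch into \lnot \lnot B  //  C.
              branch 1.2.1.1 (add \lnot \lnot B):
                (\lnot F \to (((\lnot B \land B) \to E) \to C)): β-rule — branch into \lnot \lnot F  //  (((\lnot B \land B) \to E) \to C).
                  branch 1.2.1.1.1 (add \lnot \lnot F):
                    ○ open, literals {A=T, B=T, E=T, F=T}.
                  branch 1.2.1.1.2 (add (((\lnot B \land B) \to E) \to C)):
                    (((\lnot B \land B) \to E) \to C): β-rule — branch into \lnot ((\lnot B \land B) \to E)  //  C.
                      branch 1.2.1.1.2.1 (add \lnot ((\lnot B \land B) \to E)):
                        \lnot ((\lnot B \land B) \to E): α-rule — add (\lnot B \land B), \lnot E.
                        × closes — contains both E and \lnot E.
                      branch 1.2.1.1.2.2 (add C):
                        ○ open, literals {A=T, B=T, C=T, E=T, F=T}.
              branch 1.2.1.2 (add C):
                (\lnot F \to (((\lnot B \land B) \to E) \to C)): β-rule — branch into \lnot \lnot F  //  (((\lnot B \land B) \to E) \to C).
                  branch 1.2.1.2.1 (add \lnot \lnot F):
                    ○ open, literals {A=T, C=T, E=T, F=T}.
                  branch 1.2.1.2.2 (add (((\lnot B \land B) \to E) \to C)):
                    (((\lnot B \land B) \to E) \to C): β-rule — branch into \lnot ((\lnot B \land B) \to E)  //  C.
                      branch 1.2.1.2.2.1 (add \lnot ((\lnot B \land B) \to E)):
                        \lnot ((\lnot B \land B) \to E): α-rule — add (\lnot B \land B), \lnot E.
                        × closes — contains both E and \lnot E.
                      branch 1.2.1.2.2.2 (add C):
                        ○ open, literals {A=T, C=T, E=T, F=T}.
          branch 1.2.2 (add B):
            (\lnot B \to C): β-rule — branch into \lnot \lnot B  //  C.
              branch 1.2.2.1 (add \lnot \lnot B):
                (\lnot F \to (((\lnot B \land B) \to E) \to C)): β-rule — branch into \lnot \lnot F  //  (((\lnot B \land B) \to E) \to C).
                  branch 1.2.2.1.1 (add \lnot \lnot F):
                    ○ open, literals {A=T, B=T, E=T, F=T}.
                  branch 1.2.2.1.2 (add (((\lnot B \land B) \to E) \to C)):
                    (((\lnot B \land B) \to E) \to C): β-rule — branch into \lnot ((\lnot B \land B) \to E)  //  C.
                      branch 1.2.2.1.2.1 (add \lnot ((\lnot B \land B) \to E)):
                        \lnot ((\lnot B \land B) \to E): α-rule — add (\lnot B \land B), \lnot E.
                        × closes — contains both E and \lnot E.
                      branch 1.2.2.1.2.2 (add C):
                        ○ open, literals {A=T, B=T, C=T, E=T, F=T}.
              branch 1.2.2.2 (add C):
                (\lnot F \to (((\lnot B \land B) \to E) \to C)): β-rule — branch into \lnot \lnot F  //  (((\lnot B \land B) \to E) \to C).
                  branch 1.2.2.2.1 (add \lnot \lnot F):
                    ○ open, literals {A=T, B=T, C=T, E=T, F=T}.
                  branch 1.2.2.2.2 (add (((\lnot B \land B) \to E) \to C)):
                    (((\lnot B \land B) \to E) \to C): β-rule — branch into \lnot ((\lnot B \land B) \to E)  //  C.
                      branch 1.2.2.2.2.1 (add \lnot ((\lnot B \land B) \to E)):
                        \lnot ((\lnot B \land B) \to E): α-rule — add (\lnot B \land B), \lnot E.
                        × closes — contains both E and \lnot E.
                      branch 1.2.2.2.2.2 (add C):
                        ○ open, literals {A=T, B=T, C=T, E=T, F=T}.
  branch 2 (add \lnot ((\lnot B \to C) \land E), \lnot (F \lor B)):
    \lnot (F \lor B): α-rule — add \lnot F, \lnot B.
    (\lnot \lnot F \lor ((A \land F) \land (\lnot F \to (((\lnot B \land B) \to E) \to C)))): β-rule — branch into \lnot \lnot F  //  ((A \land F) \land (\lnot F \to (((\lnot B \land B) \to E) \to C))).
      branch 2.1 (add \lnot \lnot F):
        \lnot \lnot F: drop double negation, giving F.
        × closes — contains both F and \lnot F.
      branch 2.2 (add ((A \land F) \land (\lnot F \to (((\lnot B \land B) \to E) \to C)))):
        ((A \land F) \land (\lnot F \to (((\lnot B \land B) \to E) \to C))): α-rule — add (A \land F), (\lnot F \to (((\lnot B \land B) \to E) \to C)).
        (A \land F): α-rule — add A, F.
        × closes — contains both F and \lnot F.
6 branches closed, 12 open.
Each open branch fixes some atoms; the unmentioned ones are free. Counting distinct full assignments: branch {B=T, E=T, F=T} (A, C, D) contributes 8 new; branch {C=T, E=T, F=T} (A, B, D) contributes 4 new; branch {B=T, E=T, F=T} (A, C, D) contributes 0 new; branch {B=T, C=T, E=T, F=T} (A, D) contributes 0 new; branch {A=T, B=T, E=T, F=T} (C, D) contributes 0 new; branch {A=T, B=T, C=T, E=T, F=T} (D) contributes 0 new; branch {A=T, C=T, E=T, F=T} (B, D) contributes 0 new; branch {A=T, C=T, E=T, F=T} (B, D) contributes 0 new; branch {A=T, B=T, E=T, F=T} (C, D) contributes 0 new; branch {A=T, B=T, C=T, E=T, F=T} (D) contributes 0 new; branch {A=T, B=T, C=T, E=T, F=T} (D) contributes 0 new; branch {A=T, B=T, C=T, E=T, F=T} (D) contributes 0 new. Total: 12.

12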